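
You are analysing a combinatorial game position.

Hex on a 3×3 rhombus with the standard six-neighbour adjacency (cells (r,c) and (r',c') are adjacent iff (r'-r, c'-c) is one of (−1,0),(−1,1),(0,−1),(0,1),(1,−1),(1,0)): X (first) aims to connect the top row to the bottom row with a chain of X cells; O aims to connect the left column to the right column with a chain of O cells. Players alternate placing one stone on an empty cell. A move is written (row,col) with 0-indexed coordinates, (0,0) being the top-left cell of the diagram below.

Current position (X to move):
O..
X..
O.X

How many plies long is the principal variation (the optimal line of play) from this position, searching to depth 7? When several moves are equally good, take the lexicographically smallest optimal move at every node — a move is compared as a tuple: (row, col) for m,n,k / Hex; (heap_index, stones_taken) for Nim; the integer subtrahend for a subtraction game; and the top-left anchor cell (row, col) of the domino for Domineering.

PV length from [O../X../O.X]: 5 plies

[O../X../O.X] X move#1: (0,1):-1/OX./X../O.X, (0,2):-1/O.X/X../O.X, (1,1):+1/O../XX./O.X*, (1,2):-1/O../X.X/O.X, (2,1):-1/O../X../OXX
[O../XX./O.X] O move#2: (0,1):-1/OO./XX./O.X*, (0,2):-1/O.O/XX./O.X, (1,2):-1/O../XXO/O.X, (2,1):-1/O../XX./OOX
[OO./XX./O.X] X move#3: (0,2):+1/OOX/XX./O.X*, (1,2):-1/OO./XXX/O.X, (2,1):-1/OO./XX./OXX
[OOX/XX./O.X] O move#4: (1,2):-1/OOX/XXO/O.X*, (2,1):-1/OOX/XX./OOX
[OOX/XXO/O.X] X move#5: (2,1):+1/OOX/XXO/OXX*
[OOX/XXO/OXX] end (terminal -1, O#6); searched O../X../O.X to 7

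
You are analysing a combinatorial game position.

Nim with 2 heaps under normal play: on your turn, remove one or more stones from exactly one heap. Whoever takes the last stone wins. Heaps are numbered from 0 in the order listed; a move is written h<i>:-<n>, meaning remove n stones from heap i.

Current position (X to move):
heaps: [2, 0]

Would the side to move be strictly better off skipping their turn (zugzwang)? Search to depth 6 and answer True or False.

ply 1, X at (2,0) | h0:-1=-1→(1,0); h0:-2=+1→(0,0)*
ply 2: (0,0) is terminal -1 (O); from (2,0) depth 6
pass branch (O moves first from the same position):
  | ply 1, O at (2,0) | h0:-1=-1→(1,0); h0:-2=+1→(0,0)*
  | ply 2: (0,0) is terminal -1 (X); from (2,0) depth 6
X moving scores +1; X passing scores -1

zugzwang((2,0), X) = False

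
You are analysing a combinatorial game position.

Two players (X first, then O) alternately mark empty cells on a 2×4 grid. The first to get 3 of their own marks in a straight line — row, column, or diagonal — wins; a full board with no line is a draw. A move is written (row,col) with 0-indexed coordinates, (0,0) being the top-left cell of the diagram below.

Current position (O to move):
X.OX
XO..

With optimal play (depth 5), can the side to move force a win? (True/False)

[X.OX/XO..] O move#1: (0,1):+0/XOOX/XO..*, (1,2):+0/X.OX/XOO., (1,3):+0/X.OX/XO.O
[XOOX/XO..] X move#2: (1,2):+0/XOOX/XOX.*, (1,3):+0/XOOX/XO.X
[XOOX/XOX.] O move#3: (1,3):+0/XOOX/XOXO*
[XOOX/XOXO] end (terminal +0, X#4); searched X.OX/XO.. to 5

O winning at [X.OX/XO..]: False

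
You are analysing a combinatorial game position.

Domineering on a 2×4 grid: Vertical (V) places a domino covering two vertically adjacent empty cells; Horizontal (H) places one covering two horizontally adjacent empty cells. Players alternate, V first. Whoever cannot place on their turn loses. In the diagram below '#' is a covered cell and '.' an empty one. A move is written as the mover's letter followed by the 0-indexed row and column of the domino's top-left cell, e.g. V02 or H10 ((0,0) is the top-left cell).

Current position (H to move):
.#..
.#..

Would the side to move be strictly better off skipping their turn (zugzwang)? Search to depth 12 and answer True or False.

zugzwang(.#../.#.., H) = False

ply 1, H at .#../.#.. | H02=+1→.###/.#..*; H12=+1→.#../.###
ply 2, V at .###/.#.. | V00=-1→####/##..*
ply 3, H at ####/##.. | H12=+1→####/####*
ply 4: ####/#### is terminal -1 (V); from .#../.#.. depth 12
if H skipped the turn, V would face:
~ ply 1, V at .#../.#.. | V00=-1→##../##..; V02=+1→.##./.##.*; V03=+1→.#.#/.#.#
~ ply 2: .##./.##. is terminal -1 (H); from .#../.#.. depth 12
compare (H): move=+1 vs pass=-1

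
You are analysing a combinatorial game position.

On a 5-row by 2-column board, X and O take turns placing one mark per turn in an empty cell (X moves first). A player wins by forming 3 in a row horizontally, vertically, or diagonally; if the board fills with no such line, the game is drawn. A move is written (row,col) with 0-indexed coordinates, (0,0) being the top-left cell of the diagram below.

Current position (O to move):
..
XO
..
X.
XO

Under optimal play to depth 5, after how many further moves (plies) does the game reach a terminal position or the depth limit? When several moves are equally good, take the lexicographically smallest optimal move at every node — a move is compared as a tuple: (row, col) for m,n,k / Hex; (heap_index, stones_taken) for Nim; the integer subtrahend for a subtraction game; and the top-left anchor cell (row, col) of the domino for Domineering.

p1 O@[../XO/../X./XO]: (0,0)[O./XO/../X./XO]-1 (0,1)[.O/XO/../X./XO]-1 (2,0)[../XO/O./X./XO]+0* (2,1)[../XO/.O/X./XO]-1 (3,1)[../XO/../XO/XO]-1
p2 X@[../XO/O./X./XO]: (0,0)[X./XO/O./X./XO]-1 (0,1)[.X/XO/O./X./XO]+0* (2,1)[../XO/OX/X./XO]+0 (3,1)[../XO/O./XX/XO]+0
p3 O@[.X/XO/O./X./XO]: (0,0)[OX/XO/O./X./XO]+0* (2,1)[.X/XO/OO/X./XO]+0 (3,1)[.X/XO/O./XO/XO]+0
p4 X@[OX/XO/O./X./XO]: (2,1)[OX/XO/OX/X./XO]+0* (3,1)[OX/XO/O./XX/XO]+0
p5 O@[OX/XO/OX/X./XO]: (3,1)[OX/XO/OX/XO/XO]+0*
p6 X@[OX/XO/OX/XO/XO] terminal +0; root [../XO/../X./XO] d5

PV length from [../XO/../X./XO]: 5 plies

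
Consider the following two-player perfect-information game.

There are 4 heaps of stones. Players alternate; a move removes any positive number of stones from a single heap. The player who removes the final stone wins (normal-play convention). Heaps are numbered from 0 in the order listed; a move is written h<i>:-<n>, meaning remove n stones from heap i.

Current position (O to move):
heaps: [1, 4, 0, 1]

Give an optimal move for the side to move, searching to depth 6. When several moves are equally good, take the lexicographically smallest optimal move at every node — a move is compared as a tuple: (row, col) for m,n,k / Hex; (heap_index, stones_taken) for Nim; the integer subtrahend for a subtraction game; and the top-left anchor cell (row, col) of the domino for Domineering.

O's best at [(1,4,0,1)]: h1:-4

ply 1, O at (1,4,0,1) | h0:-1=-1→(0,4,0,1); h1:-1=-1→(1,3,0,1); h1:-2=-1→(1,2,0,1); h1:-3=-1→(1,1,0,1); h1:-4=+1→(1,0,0,1)*; h3:-1=-1→(1,4,0,0)
ply 2, X at (1,0,0,1) | h0:-1=-1→(0,0,0,1)*; h3:-1=-1→(1,0,0,0)
ply 3, O at (0,0,0,1) | h3:-1=+1→(0,0,0,0)*
ply 4: (0,0,0,0) is terminal -1 (X); from (1,4,0,1) depth 6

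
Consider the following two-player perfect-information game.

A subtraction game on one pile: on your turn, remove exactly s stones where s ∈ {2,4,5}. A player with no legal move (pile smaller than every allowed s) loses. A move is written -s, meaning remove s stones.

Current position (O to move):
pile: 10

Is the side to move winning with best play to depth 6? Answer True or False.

O winning at [10]: True

p1 O@[10]: -2[8]+1* -4[6]-1 -5[5]-1
p2 X@[8]: -2[6]-1* -4[4]-1 -5[3]-1
p3 O@[6]: -2[4]-1 -4[2]-1 -5[1]+1*
p4 X@[1] terminal -1; root [10] d6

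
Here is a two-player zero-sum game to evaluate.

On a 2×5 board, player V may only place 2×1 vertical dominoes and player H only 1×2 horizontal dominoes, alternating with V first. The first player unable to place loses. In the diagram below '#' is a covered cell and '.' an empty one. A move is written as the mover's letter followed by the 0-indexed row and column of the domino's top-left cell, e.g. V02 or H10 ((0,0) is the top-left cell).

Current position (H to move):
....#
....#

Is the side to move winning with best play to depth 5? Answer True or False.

H winning at [....#/....#]: True

[....#/....#] H move#1: H00:-1/##..#/....#, H01:+1/.##.#/....#*, H02:-1/..###/....#, H10:-1/....#/##..#, H11:+1/....#/.##.#, H12:-1/....#/..###
[.##.#/....#] V move#2: V00:-1/###.#/#...#*, V03:-1/.####/...##
[###.#/#...#] H move#3: H11:-1/###.#/###.#, H12:+1/###.#/#.###*
[###.#/#.###] end (terminal -1, V#4); searched ....#/....# to 5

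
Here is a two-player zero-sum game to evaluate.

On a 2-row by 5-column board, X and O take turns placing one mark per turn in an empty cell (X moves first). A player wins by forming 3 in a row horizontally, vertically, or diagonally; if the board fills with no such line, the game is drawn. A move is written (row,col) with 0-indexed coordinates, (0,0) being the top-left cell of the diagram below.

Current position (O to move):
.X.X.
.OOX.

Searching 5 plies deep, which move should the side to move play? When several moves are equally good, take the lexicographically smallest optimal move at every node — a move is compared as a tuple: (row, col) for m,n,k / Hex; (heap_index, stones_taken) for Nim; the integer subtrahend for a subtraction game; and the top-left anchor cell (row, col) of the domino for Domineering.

O's best at [.X.X./.OOX.]: (1,0)

ply 1, O at .X.X./.OOX. | (0,0)=-1→OX.X./.OOX.; (0,2)=+0→.XOX./.OOX.; (0,4)=-1→.X.XO/.OOX.; (1,0)=+1→.X.X./OOOX.*; (1,4)=-1→.X.X./.OOXO
ply 2: .X.X./OOOX. is terminal -1 (X); from .X.X./.OOX. depth 5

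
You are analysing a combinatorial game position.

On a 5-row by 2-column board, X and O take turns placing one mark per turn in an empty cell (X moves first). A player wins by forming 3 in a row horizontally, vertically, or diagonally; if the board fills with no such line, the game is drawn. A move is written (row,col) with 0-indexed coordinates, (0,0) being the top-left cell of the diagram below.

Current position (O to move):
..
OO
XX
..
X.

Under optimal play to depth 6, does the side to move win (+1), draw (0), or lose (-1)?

value(../OO/XX/../X., O) = 0

p1 O@[../OO/XX/../X.]: (0,0)[O./OO/XX/../X.]-1 (0,1)[.O/OO/XX/../X.]-1 (3,0)[../OO/XX/O./X.]+0* (3,1)[../OO/XX/.O/X.]-1 (4,1)[../OO/XX/../XO]-1
p2 X@[../OO/XX/O./X.]: (0,0)[X./OO/XX/O./X.]+0* (0,1)[.X/OO/XX/O./X.]+0 (3,1)[../OO/XX/OX/X.]+0 (4,1)[../OO/XX/O./XX]+0
p3 O@[X./OO/XX/O./X.]: (0,1)[XO/OO/XX/O./X.]+0* (3,1)[X./OO/XX/OO/X.]+0 (4,1)[X./OO/XX/O./XO]+0
p4 X@[XO/OO/XX/O./X.]: (3,1)[XO/OO/XX/OX/X.]+0* (4,1)[XO/OO/XX/O./XX]+0
p5 O@[XO/OO/XX/OX/X.]: (4,1)[XO/OO/XX/OX/XO]+0*
p6 X@[XO/OO/XX/OX/XO] terminal +0; root [../OO/XX/../X.] d6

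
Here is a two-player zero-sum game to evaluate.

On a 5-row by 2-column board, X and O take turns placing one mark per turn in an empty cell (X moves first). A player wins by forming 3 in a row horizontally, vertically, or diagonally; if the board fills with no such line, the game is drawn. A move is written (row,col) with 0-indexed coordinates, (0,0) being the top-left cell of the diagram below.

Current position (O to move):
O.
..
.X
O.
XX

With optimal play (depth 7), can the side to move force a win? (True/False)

O winning at [O./../.X/O./XX]: False

[O./../.X/O./XX] O move#1: (0,1):-1/OO/../.X/O./XX, (1,0):-1/O./O./.X/O./XX, (1,1):-1/O./.O/.X/O./XX, (2,0):-1/O./../OX/O./XX, (3,1):+0/O./../.X/OO/XX*
[O./../.X/OO/XX] X move#2: (0,1):+0/OX/../.X/OO/XX*, (1,0):+0/O./X./.X/OO/XX, (1,1):+0/O./.X/.X/OO/XX, (2,0):+0/O./../XX/OO/XX
[OX/../.X/OO/XX] O move#3: (1,0):-1/OX/O./.X/OO/XX, (1,1):+0/OX/.O/.X/OO/XX*, (2,0):-1/OX/../OX/OO/XX
[OX/.O/.X/OO/XX] X move#4: (1,0):+0/OX/XO/.X/OO/XX*, (2,0):+0/OX/.O/XX/OO/XX
[OX/XO/.X/OO/XX] O move#5: (2,0):+0/OX/XO/OX/OO/XX*
[OX/XO/OX/OO/XX] end (terminal +0, X#6); searched O./../.X/O./XX to 7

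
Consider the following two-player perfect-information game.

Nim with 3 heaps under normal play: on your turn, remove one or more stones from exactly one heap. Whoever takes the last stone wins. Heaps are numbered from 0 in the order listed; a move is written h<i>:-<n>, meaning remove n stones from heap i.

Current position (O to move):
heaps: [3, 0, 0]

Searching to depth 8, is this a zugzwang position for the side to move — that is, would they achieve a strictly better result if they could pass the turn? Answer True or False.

zugzwang((3,0,0), O) = False

p1 O@[(3,0,0)]: h0:-1[(2,0,0)]-1 h0:-2[(1,0,0)]-1 h0:-3[(0,0,0)]+1*
p2 X@[(0,0,0)] terminal -1; root [(3,0,0)] d8
pass branch (X moves first from the same position):
  | p1 X@[(3,0,0)]: h0:-1[(2,0,0)]-1 h0:-2[(1,0,0)]-1 h0:-3[(0,0,0)]+1*
  | p2 O@[(0,0,0)] terminal -1; root [(3,0,0)] d8
O moving scores +1; O passing scores -1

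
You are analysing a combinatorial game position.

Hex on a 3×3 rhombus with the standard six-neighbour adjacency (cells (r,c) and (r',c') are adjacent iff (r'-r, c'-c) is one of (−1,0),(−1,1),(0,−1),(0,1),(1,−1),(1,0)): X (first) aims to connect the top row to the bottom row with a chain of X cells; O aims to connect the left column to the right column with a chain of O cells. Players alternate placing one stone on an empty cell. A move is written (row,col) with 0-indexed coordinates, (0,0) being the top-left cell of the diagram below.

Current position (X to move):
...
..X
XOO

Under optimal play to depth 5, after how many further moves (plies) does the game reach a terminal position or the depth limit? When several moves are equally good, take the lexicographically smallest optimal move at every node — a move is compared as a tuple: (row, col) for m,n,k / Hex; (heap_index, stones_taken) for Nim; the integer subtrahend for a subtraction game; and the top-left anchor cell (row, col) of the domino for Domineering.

PV length from [.../..X/XOO]: 5 plies

ply 1, X at .../..X/XOO | (0,0)=+1→X../..X/XOO*; (0,1)=+1→.X./..X/XOO; (0,2)=+1→..X/..X/XOO; (1,0)=+1→.../X.X/XOO; (1,1)=+1→.../.XX/XOO
ply 2, O at X../..X/XOO | (0,1)=-1→XO./..X/XOO*; (0,2)=-1→X.O/..X/XOO; (1,0)=-1→X../O.X/XOO; (1,1)=-1→X../.OX/XOO
ply 3, X at XO./..X/XOO | (0,2)=+1→XOX/..X/XOO*; (1,0)=+1→XO./X.X/XOO; (1,1)=+1→XO./.XX/XOO
ply 4, O at XOX/..X/XOO | (1,0)=-1→XOX/O.X/XOO*; (1,1)=-1→XOX/.OX/XOO
ply 5, X at XOX/O.X/XOO | (1,1)=+1→XOX/OXX/XOO*
ply 6: XOX/OXX/XOO is terminal -1 (O); from .../..X/XOO depth 5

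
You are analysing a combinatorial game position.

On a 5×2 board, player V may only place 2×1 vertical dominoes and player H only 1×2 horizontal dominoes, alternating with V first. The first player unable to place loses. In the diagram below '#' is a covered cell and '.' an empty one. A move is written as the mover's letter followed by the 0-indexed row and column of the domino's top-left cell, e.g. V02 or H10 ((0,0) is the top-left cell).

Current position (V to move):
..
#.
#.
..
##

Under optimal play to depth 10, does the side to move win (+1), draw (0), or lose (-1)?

[../#./#./../##] V move#1: V01:-1/.#/##/#./../##*, V11:-1/../##/##/../##, V21:-1/../#./##/.#/##
[.#/##/#./../##] H move#2: H30:+1/.#/##/#./##/##*
[.#/##/#./##/##] end (terminal -1, V#3); searched ../#./#./../## to 10

value(../#./#./../##, V) = -1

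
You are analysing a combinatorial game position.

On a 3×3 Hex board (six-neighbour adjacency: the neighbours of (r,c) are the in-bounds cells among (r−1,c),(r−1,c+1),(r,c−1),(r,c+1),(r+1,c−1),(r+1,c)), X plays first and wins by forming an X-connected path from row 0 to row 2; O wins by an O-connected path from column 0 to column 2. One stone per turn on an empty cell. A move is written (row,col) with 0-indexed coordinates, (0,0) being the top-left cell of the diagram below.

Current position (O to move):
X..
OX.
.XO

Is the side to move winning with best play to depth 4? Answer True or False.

[X../OX./.XO] O move#1: (0,1):-1/XO./OX./.XO*, (0,2):-1/X.O/OX./.XO, (1,2):-1/X../OXO/.XO, (2,0):-1/X../OX./OXO
[XO./OX./.XO] X move#2: (0,2):+1/XOX/OX./.XO*, (1,2):-1/XO./OXX/.XO, (2,0):-1/XO./OX./XXO
[XOX/OX./.XO] end (terminal -1, O#3); searched X../OX./.XO to 4

O winning at [X../OX./.XO]: False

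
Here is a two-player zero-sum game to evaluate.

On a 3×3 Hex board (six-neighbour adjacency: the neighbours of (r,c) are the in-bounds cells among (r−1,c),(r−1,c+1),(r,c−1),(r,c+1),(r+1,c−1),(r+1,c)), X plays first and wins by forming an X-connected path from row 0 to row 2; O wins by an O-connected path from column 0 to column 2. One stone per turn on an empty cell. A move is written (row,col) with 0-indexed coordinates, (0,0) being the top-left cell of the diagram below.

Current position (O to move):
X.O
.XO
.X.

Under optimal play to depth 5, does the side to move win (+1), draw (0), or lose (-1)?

value(X.O/.XO/.X., O) = -1

p1 O@[X.O/.XO/.X.]: (0,1)[XOO/.XO/.X.]-1* (1,0)[X.O/OXO/.X.]-1 (2,0)[X.O/.XO/OX.]-1 (2,2)[X.O/.XO/.XO]-1
p2 X@[XOO/.XO/.X.]: (1,0)[XOO/XXO/.X.]+1* (2,0)[XOO/.XO/XX.]-1 (2,2)[XOO/.XO/.XX]-1
p3 O@[XOO/XXO/.X.] terminal -1; root [X.O/.XO/.X.] d5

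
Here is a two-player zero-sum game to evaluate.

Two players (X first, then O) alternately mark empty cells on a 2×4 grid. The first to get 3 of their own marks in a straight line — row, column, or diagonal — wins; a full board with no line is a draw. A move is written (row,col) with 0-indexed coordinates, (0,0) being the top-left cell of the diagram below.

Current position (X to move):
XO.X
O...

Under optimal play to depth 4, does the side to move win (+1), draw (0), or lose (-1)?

value(XO.X/O..., X) = 0

ply 1, X at XO.X/O... | (0,2)=+0→XOXX/O...*; (1,1)=+0→XO.X/OX..; (1,2)=+0→XO.X/O.X.; (1,3)=+0→XO.X/O..X
ply 2, O at XOXX/O... | (1,1)=+0→XOXX/OO..*; (1,2)=+0→XOXX/O.O.; (1,3)=+0→XOXX/O..O
ply 3, X at XOXX/OO.. | (1,2)=+0→XOXX/OOX.*; (1,3)=-1→XOXX/OO.X
ply 4, O at XOXX/OOX. | (1,3)=+0→XOXX/OOXO*
ply 5: XOXX/OOXO is terminal +0 (X); from XO.X/O... depth 4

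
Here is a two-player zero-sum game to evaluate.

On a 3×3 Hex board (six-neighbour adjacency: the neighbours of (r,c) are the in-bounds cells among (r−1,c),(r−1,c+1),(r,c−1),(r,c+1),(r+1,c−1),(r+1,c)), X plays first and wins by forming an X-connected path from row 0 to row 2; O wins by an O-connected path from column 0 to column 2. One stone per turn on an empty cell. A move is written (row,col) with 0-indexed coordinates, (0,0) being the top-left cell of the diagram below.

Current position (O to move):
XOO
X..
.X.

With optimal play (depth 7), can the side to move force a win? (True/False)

O winning at [XOO/X../.X.]: False

ply 1, O at XOO/X../.X. | (1,1)=-1→XOO/XO./.X.*; (1,2)=-1→XOO/X.O/.X.; (2,0)=-1→XOO/X../OX.; (2,2)=-1→XOO/X../.XO
ply 2, X at XOO/XO./.X. | (1,2)=-1→XOO/XOX/.X.; (2,0)=+1→XOO/XO./XX.*; (2,2)=-1→XOO/XO./.XX
ply 3: XOO/XO./XX. is terminal -1 (O); from XOO/X../.X. depth 7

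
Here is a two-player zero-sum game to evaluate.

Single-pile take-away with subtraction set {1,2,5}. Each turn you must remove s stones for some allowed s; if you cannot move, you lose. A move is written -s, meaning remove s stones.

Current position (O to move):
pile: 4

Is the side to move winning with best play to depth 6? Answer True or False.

O winning at [4]: True

p1 O@[4]: -1[3]+1* -2[2]-1
p2 X@[3]: -1[2]-1* -2[1]-1
p3 O@[2]: -1[1]-1 -2[0]+1*
p4 X@[0] terminal -1; root [4] d6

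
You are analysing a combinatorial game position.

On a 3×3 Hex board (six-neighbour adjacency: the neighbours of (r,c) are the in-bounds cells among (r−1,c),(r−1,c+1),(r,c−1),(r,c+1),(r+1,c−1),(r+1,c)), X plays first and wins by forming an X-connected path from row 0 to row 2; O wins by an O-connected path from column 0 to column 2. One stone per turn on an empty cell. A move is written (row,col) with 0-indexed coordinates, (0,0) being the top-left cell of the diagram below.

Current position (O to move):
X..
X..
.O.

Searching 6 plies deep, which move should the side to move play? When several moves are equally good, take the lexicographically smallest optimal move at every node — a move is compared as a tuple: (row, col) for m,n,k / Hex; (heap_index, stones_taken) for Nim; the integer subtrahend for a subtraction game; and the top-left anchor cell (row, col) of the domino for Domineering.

O's best at [X../X../.O.]: (2,0)

[X../X../.O.] O move#1: (0,1):-1/XO./X../.O., (0,2):-1/X.O/X../.O., (1,1):-1/X../XO./.O., (1,2):-1/X../X.O/.O., (2,0):+1/X../X../OO.*, (2,2):-1/X../X../.OO
[X../X../OO.] X move#2: (0,1):-1/XX./X../OO.*, (0,2):-1/X.X/X../OO., (1,1):-1/X../XX./OO., (1,2):-1/X../X.X/OO., (2,2):-1/X../X../OOX
[XX./X../OO.] O move#3: (0,2):+1/XXO/X../OO.*, (1,1):+1/XX./XO./OO., (1,2):+1/XX./X.O/OO., (2,2):+1/XX./X../OOO
[XXO/X../OO.] X move#4: (1,1):-1/XXO/XX./OO.*, (1,2):-1/XXO/X.X/OO., (2,2):-1/XXO/X../OOX
[XXO/XX./OO.] O move#5: (1,2):+1/XXO/XXO/OO.*, (2,2):+1/XXO/XX./OOO
[XXO/XXO/OO.] end (terminal -1, X#6); searched X../X../.O. to 6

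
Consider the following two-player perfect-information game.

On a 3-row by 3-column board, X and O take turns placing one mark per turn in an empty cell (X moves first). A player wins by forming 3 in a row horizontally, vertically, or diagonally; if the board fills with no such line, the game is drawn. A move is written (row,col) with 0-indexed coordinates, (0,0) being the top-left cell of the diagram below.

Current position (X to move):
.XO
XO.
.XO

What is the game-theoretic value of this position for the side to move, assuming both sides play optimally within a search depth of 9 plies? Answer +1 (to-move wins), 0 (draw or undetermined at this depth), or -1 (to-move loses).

value(.XO/XO./.XO, X) = -1

[.XO/XO./.XO] X move#1: (0,0):-1/XXO/XO./.XO*, (1,2):-1/.XO/XOX/.XO, (2,0):-1/.XO/XO./XXO
[XXO/XO./.XO] O move#2: (1,2):+1/XXO/XOO/.XO*, (2,0):+1/XXO/XO./OXO
[XXO/XOO/.XO] end (terminal -1, X#3); searched .XO/XO./.XO to 9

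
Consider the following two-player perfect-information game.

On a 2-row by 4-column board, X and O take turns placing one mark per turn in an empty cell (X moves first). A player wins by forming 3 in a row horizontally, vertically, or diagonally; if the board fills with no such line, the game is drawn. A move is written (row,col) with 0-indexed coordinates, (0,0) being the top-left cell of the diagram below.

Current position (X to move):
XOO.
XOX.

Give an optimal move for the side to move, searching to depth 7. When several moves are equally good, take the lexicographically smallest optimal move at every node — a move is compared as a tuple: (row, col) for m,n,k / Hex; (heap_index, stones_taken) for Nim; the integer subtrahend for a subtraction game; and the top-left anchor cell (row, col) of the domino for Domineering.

[XOO./XOX.] X move#1: (0,3):+0/XOOX/XOX.*, (1,3):-1/XOO./XOXX
[XOOX/XOX.] O move#2: (1,3):+0/XOOX/XOXO*
[XOOX/XOXO] end (terminal +0, X#3); searched XOO./XOX. to 7

X's best at [XOO./XOX.]: (0,3)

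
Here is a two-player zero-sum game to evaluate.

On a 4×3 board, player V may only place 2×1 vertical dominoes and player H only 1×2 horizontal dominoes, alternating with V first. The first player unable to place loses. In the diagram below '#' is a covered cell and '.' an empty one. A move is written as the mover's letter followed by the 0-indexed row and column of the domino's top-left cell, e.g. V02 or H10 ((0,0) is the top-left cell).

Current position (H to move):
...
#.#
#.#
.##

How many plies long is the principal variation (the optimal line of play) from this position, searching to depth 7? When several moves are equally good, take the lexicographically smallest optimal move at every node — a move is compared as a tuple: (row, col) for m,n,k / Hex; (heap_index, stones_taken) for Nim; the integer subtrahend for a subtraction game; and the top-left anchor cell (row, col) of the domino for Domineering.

p1 H@[.../#.#/#.#/.##]: H00[##./#.#/#.#/.##]-1* H01[.##/#.#/#.#/.##]-1
p2 V@[##./#.#/#.#/.##]: V11[##./###/###/.##]+1*
p3 H@[##./###/###/.##] terminal -1; root [.../#.#/#.#/.##] d7

PV length from [.../#.#/#.#/.##]: 2 plies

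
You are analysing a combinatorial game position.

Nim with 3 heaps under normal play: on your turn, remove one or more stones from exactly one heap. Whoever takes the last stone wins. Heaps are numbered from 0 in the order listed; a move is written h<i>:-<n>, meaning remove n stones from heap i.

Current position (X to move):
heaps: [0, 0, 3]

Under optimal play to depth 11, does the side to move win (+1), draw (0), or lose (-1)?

value((0,0,3), X) = +1

[(0,0,3)] X move#1: h2:-1:-1/(0,0,2), h2:-2:-1/(0,0,1), h2:-3:+1/(0,0,0)*
[(0,0,0)] end (terminal -1, O#2); searched (0,0,3) to 11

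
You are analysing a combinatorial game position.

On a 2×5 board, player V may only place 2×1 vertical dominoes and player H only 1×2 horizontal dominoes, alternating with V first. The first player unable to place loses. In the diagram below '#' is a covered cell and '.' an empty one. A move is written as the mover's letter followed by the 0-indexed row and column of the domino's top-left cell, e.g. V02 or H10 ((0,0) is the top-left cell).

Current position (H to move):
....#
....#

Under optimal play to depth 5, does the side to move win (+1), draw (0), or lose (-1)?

[....#/....#] H move#1: H00:-1/##..#/....#, H01:+1/.##.#/....#*, H02:-1/..###/....#, H10:-1/....#/##..#, H11:+1/....#/.##.#, H12:-1/....#/..###
[.##.#/....#] V move#2: V00:-1/###.#/#...#*, V03:-1/.####/...##
[###.#/#...#] H move#3: H11:-1/###.#/###.#, H12:+1/###.#/#.###*
[###.#/#.###] end (terminal -1, V#4); searched ....#/....# to 5

value(....#/....#, H) = +1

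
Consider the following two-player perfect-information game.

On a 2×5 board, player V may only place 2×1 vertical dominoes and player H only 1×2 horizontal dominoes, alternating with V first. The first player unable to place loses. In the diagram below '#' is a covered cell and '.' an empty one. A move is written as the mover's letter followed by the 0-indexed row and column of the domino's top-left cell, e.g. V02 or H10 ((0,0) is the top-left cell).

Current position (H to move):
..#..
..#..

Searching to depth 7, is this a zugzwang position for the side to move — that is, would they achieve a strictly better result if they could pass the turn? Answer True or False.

[..#../..#..] H move#1: H00:-1/###../..#..*, H03:-1/..###/..#.., H10:-1/..#../###.., H13:-1/..#../..###
[###../..#..] V move#2: V03:+1/####./..##.*, V04:+1/###.#/..#.#
[####./..##.] H move#3: H10:-1/####./####.*
[####./####.] V move#4: V04:+1/#####/#####*
[#####/#####] end (terminal -1, H#5); searched ..#../..#.. to 7
pass branch (V moves first from the same position):
  | [..#../..#..] V move#1: V00:-1/#.#../#.#..*, V01:-1/.##../.##.., V03:-1/..##./..##., V04:-1/..#.#/..#.#
  | [#.#../#.#..] H move#2: H03:+1/#.###/#.#..*, H13:+1/#.#../#.###
  | [#.###/#.#..] V move#3: V01:-1/#####/###..*
  | [#####/###..] H move#4: H13:+1/#####/#####*
  | [#####/#####] end (terminal -1, V#5); searched ..#../..#.. to 7
H moving scores -1; H passing scores +1

zugzwang(..#../..#.., H) = True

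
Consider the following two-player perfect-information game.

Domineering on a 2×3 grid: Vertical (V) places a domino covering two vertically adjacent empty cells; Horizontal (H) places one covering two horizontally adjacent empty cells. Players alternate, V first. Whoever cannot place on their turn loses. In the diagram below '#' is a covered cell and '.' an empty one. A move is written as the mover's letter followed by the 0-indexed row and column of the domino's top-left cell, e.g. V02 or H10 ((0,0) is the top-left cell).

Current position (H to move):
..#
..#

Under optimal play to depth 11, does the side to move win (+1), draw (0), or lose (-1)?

ply 1, H at ..#/..# | H00=+1→###/..#*; H10=+1→..#/###
ply 2: ###/..# is terminal -1 (V); from ..#/..# depth 11

value(..#/..#, H) = +1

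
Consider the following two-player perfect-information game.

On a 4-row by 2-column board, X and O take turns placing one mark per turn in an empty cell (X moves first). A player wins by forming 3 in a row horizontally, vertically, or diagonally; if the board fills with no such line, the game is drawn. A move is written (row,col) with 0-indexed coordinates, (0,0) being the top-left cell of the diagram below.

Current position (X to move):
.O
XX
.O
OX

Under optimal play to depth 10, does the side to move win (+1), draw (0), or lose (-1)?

p1 X@[.O/XX/.O/OX]: (0,0)[XO/XX/.O/OX]+0* (2,0)[.O/XX/XO/OX]+0
p2 O@[XO/XX/.O/OX]: (2,0)[XO/XX/OO/OX]+0*
p3 X@[XO/XX/OO/OX] terminal +0; root [.O/XX/.O/OX] d10

value(.O/XX/.O/OX, X) = 0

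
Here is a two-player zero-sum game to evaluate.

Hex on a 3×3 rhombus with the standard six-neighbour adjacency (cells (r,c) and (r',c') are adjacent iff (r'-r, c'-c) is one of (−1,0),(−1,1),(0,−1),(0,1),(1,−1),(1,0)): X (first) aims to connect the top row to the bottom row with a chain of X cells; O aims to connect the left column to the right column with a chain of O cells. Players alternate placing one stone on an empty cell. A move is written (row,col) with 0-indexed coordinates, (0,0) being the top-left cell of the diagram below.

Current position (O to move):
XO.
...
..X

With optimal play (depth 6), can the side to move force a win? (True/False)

ply 1, O at XO./.../..X | (0,2)=-1→XOO/.../..X; (1,0)=-1→XO./O../..X; (1,1)=+1→XO./.O./..X*; (1,2)=-1→XO./..O/..X; (2,0)=-1→XO./.../O.X; (2,1)=-1→XO./.../.OX
ply 2, X at XO./.O./..X | (0,2)=-1→XOX/.O./..X*; (1,0)=-1→XO./XO./..X; (1,2)=-1→XO./.OX/..X; (2,0)=-1→XO./.O./X.X; (2,1)=-1→XO./.O./.XX
ply 3, O at XOX/.O./..X | (1,0)=-1→XOX/OO./..X; (1,2)=+1→XOX/.OO/..X*; (2,0)=-1→XOX/.O./O.X; (2,1)=-1→XOX/.O./.OX
ply 4, X at XOX/.OO/..X | (1,0)=-1→XOX/XOO/..X*; (2,0)=-1→XOX/.OO/X.X; (2,1)=-1→XOX/.OO/.XX
ply 5, O at XOX/XOO/..X | (2,0)=+1→XOX/XOO/O.X*; (2,1)=-1→XOX/XOO/.OX
ply 6: XOX/XOO/O.X is terminal -1 (X); from XO./.../..X depth 6

O winning at [XO./.../..X]: True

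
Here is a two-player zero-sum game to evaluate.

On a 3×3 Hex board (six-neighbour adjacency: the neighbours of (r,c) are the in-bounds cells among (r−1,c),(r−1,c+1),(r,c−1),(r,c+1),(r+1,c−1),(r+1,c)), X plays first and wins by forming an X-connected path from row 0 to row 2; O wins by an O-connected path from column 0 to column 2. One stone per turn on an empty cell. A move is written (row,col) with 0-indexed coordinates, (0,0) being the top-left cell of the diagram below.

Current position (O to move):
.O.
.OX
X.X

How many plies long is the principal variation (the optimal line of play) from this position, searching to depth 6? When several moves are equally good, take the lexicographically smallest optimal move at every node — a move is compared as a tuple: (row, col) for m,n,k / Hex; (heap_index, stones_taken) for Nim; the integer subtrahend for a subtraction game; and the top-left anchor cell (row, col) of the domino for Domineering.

ply 1, O at .O./.OX/X.X | (0,0)=-1→OO./.OX/X.X; (0,2)=+1→.OO/.OX/X.X*; (1,0)=-1→.O./OOX/X.X; (2,1)=-1→.O./.OX/XOX
ply 2, X at .OO/.OX/X.X | (0,0)=-1→XOO/.OX/X.X*; (1,0)=-1→.OO/XOX/X.X; (2,1)=-1→.OO/.OX/XXX
ply 3, O at XOO/.OX/X.X | (1,0)=+1→XOO/OOX/X.X*; (2,1)=-1→XOO/.OX/XOX
ply 4: XOO/OOX/X.X is terminal -1 (X); from .O./.OX/X.X depth 6

PV length from [.O./.OX/X.X]: 3 plies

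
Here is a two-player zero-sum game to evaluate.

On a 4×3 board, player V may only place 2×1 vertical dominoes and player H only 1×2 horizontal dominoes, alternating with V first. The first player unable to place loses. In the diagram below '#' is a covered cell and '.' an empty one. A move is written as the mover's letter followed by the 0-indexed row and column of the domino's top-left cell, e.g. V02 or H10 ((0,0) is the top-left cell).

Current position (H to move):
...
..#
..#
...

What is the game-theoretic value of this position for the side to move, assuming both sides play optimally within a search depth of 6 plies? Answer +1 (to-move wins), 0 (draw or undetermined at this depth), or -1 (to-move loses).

[.../..#/..#/...] H move#1: H00:-1/##./..#/..#/...*, H01:-1/.##/..#/..#/..., H10:-1/.../###/..#/..., H20:-1/.../..#/###/..., H30:-1/.../..#/..#/##., H31:-1/.../..#/..#/.##
[##./..#/..#/...] V move#2: V10:+1/##./#.#/#.#/...*, V11:+1/##./.##/.##/..., V20:+1/##./..#/#.#/#.., V21:+1/##./..#/.##/.#.
[##./#.#/#.#/...] H move#3: H30:-1/##./#.#/#.#/##.*, H31:-1/##./#.#/#.#/.##
[##./#.#/#.#/##.] V move#4: V11:+1/##./###/###/##.*
[##./###/###/##.] end (terminal -1, H#5); searched .../..#/..#/... to 6

value(.../..#/..#/..., H) = -1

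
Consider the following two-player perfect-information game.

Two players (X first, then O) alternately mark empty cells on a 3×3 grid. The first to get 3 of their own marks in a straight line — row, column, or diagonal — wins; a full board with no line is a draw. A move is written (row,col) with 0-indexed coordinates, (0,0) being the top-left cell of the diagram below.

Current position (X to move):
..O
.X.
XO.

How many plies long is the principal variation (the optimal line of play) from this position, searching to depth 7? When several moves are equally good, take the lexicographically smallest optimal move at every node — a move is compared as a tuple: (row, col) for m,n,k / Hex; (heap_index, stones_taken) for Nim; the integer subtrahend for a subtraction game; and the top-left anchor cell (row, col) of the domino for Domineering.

p1 X@[..O/.X./XO.]: (0,0)[X.O/.X./XO.]+1* (0,1)[.XO/.X./XO.]+0 (1,0)[..O/XX./XO.]+1 (1,2)[..O/.XX/XO.]+0 (2,2)[..O/.X./XOX]+0
p2 O@[X.O/.X./XO.]: (0,1)[XOO/.X./XO.]-1* (1,0)[X.O/OX./XO.]-1 (1,2)[X.O/.XO/XO.]-1 (2,2)[X.O/.X./XOO]-1
p3 X@[XOO/.X./XO.]: (1,0)[XOO/XX./XO.]+1* (1,2)[XOO/.XX/XO.]+1 (2,2)[XOO/.X./XOX]+1
p4 O@[XOO/XX./XO.] terminal -1; root [..O/.X./XO.] d7

PV length from [..O/.X./XO.]: 3 plies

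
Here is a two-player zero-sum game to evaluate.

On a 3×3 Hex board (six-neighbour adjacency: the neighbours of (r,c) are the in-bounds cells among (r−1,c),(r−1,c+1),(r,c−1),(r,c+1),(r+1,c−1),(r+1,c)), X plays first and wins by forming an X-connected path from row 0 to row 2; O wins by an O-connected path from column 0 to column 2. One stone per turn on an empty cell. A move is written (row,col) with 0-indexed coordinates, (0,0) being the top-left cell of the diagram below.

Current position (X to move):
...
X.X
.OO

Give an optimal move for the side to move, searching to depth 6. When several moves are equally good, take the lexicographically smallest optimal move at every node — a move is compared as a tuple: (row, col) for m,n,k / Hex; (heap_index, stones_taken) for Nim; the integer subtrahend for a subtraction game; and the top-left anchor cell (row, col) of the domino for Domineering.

[.../X.X/.OO] X move#1: (0,0):-1/X../X.X/.OO, (0,1):-1/.X./X.X/.OO, (0,2):-1/..X/X.X/.OO, (1,1):-1/.../XXX/.OO, (2,0):+1/.../X.X/XOO*
[.../X.X/XOO] O move#2: (0,0):-1/O../X.X/XOO*, (0,1):-1/.O./X.X/XOO, (0,2):-1/..O/X.X/XOO, (1,1):-1/.../XOX/XOO
[O../X.X/XOO] X move#3: (0,1):+1/OX./X.X/XOO*, (0,2):+1/O.X/X.X/XOO, (1,1):+1/O../XXX/XOO
[OX./X.X/XOO] end (terminal -1, O#4); searched .../X.X/.OO to 6

X's best at [.../X.X/.OO]: (2,0)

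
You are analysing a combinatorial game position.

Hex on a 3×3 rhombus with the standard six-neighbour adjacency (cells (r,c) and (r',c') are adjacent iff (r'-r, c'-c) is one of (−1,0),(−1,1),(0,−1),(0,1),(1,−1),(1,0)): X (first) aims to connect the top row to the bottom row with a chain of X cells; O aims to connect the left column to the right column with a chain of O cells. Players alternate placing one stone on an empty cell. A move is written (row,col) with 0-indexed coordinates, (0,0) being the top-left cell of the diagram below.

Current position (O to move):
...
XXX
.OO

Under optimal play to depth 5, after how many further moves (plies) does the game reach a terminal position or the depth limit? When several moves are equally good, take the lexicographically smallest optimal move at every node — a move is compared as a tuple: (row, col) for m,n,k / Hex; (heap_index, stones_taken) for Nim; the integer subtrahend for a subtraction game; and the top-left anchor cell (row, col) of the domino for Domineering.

PV length from [.../XXX/.OO]: 1 ply

[.../XXX/.OO] O move#1: (0,0):-1/O../XXX/.OO, (0,1):-1/.O./XXX/.OO, (0,2):-1/..O/XXX/.OO, (2,0):+1/.../XXX/OOO*
[.../XXX/OOO] end (terminal -1, X#2); searched .../XXX/.OO to 5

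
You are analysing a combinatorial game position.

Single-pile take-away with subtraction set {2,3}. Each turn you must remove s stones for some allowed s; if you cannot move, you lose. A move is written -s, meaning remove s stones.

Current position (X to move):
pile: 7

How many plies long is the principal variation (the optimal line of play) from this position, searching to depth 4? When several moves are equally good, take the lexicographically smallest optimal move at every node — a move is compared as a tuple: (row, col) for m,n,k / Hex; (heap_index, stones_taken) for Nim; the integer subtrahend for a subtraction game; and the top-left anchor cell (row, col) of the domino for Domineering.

PV length from [7]: 3 plies

ply 1, X at 7 | -2=+1→5*; -3=-1→4
ply 2, O at 5 | -2=-1→3*; -3=-1→2
ply 3, X at 3 | -2=+1→1*; -3=+1→0
ply 4: 1 is terminal -1 (O); from 7 depth 4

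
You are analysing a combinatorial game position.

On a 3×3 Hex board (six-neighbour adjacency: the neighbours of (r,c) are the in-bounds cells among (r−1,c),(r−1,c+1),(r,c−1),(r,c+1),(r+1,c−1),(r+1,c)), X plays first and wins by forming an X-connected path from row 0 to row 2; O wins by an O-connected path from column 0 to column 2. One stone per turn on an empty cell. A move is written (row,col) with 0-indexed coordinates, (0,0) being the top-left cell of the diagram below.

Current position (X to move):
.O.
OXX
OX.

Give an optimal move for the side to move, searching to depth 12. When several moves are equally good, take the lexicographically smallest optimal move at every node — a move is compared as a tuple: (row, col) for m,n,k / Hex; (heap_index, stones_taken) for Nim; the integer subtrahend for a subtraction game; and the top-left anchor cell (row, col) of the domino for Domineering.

[.O./OXX/OX.] X move#1: (0,0):-1/XO./OXX/OX., (0,2):+1/.OX/OXX/OX.*, (2,2):-1/.O./OXX/OXX
[.OX/OXX/OX.] end (terminal -1, O#2); searched .O./OXX/OX. to 12

X's best at [.O./OXX/OX.]: (0,2)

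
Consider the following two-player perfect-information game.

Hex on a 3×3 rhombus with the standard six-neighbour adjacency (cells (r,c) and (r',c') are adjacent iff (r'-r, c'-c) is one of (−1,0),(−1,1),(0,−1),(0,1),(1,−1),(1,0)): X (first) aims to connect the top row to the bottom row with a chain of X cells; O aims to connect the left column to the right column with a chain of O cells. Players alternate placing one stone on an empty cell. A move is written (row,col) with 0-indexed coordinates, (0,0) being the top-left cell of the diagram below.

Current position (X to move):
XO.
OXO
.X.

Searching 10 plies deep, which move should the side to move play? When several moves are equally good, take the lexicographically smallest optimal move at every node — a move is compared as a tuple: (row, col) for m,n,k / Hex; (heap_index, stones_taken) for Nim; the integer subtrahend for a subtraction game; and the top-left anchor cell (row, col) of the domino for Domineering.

X's best at [XO./OXO/.X.]: (0,2)

[XO./OXO/.X.] X move#1: (0,2):+1/XOX/OXO/.X.*, (2,0):-1/XO./OXO/XX., (2,2):-1/XO./OXO/.XX
[XOX/OXO/.X.] end (terminal -1, O#2); searched XO./OXO/.X. to 10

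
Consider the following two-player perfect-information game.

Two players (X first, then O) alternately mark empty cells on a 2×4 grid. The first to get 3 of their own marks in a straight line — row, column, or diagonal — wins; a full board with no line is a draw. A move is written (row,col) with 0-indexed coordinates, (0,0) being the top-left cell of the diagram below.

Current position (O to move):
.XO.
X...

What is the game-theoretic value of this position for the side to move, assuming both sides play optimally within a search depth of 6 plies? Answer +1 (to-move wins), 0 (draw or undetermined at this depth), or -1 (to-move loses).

ply 1, O at .XO./X... | (0,0)=+0→OXO./X...*; (0,3)=+0→.XOO/X...; (1,1)=+0→.XO./XO..; (1,2)=+0→.XO./X.O.; (1,3)=+0→.XO./X..O
ply 2, X at OXO./X... | (0,3)=+0→OXOX/X...*; (1,1)=+0→OXO./XX..; (1,2)=+0→OXO./X.X.; (1,3)=+0→OXO./X..X
ply 3, O at OXOX/X... | (1,1)=+0→OXOX/XO..*; (1,2)=+0→OXOX/X.O.; (1,3)=+0→OXOX/X..O
ply 4, X at OXOX/XO.. | (1,2)=+0→OXOX/XOX.*; (1,3)=+0→OXOX/XO.X
ply 5, O at OXOX/XOX. | (1,3)=+0→OXOX/XOXO*
ply 6: OXOX/XOXO is terminal +0 (X); from .XO./X... depth 6

value(.XO./X..., O) = 0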